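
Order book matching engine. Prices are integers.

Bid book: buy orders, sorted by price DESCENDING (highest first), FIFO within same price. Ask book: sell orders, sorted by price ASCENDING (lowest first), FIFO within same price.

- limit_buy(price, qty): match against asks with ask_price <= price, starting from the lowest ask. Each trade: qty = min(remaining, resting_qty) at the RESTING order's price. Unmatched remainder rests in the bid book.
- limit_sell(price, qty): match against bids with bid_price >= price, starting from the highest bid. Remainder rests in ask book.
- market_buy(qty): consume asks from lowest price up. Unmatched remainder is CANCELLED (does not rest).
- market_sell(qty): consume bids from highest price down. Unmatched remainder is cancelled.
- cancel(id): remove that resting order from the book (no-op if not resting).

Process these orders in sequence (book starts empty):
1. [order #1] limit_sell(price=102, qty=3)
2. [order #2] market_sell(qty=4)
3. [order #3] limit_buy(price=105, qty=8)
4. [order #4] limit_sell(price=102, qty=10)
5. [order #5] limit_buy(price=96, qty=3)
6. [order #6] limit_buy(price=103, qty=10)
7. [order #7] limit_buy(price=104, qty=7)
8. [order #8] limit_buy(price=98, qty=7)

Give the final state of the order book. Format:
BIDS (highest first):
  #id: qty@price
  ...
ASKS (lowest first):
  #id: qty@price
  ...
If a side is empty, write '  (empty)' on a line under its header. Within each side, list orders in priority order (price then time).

After op 1 [order #1] limit_sell(price=102, qty=3): fills=none; bids=[-] asks=[#1:3@102]
After op 2 [order #2] market_sell(qty=4): fills=none; bids=[-] asks=[#1:3@102]
After op 3 [order #3] limit_buy(price=105, qty=8): fills=#3x#1:3@102; bids=[#3:5@105] asks=[-]
After op 4 [order #4] limit_sell(price=102, qty=10): fills=#3x#4:5@105; bids=[-] asks=[#4:5@102]
After op 5 [order #5] limit_buy(price=96, qty=3): fills=none; bids=[#5:3@96] asks=[#4:5@102]
After op 6 [order #6] limit_buy(price=103, qty=10): fills=#6x#4:5@102; bids=[#6:5@103 #5:3@96] asks=[-]
After op 7 [order #7] limit_buy(price=104, qty=7): fills=none; bids=[#7:7@104 #6:5@103 #5:3@96] asks=[-]
After op 8 [order #8] limit_buy(price=98, qty=7): fills=none; bids=[#7:7@104 #6:5@103 #8:7@98 #5:3@96] asks=[-]

Answer: BIDS (highest first):
  #7: 7@104
  #6: 5@103
  #8: 7@98
  #5: 3@96
ASKS (lowest first):
  (empty)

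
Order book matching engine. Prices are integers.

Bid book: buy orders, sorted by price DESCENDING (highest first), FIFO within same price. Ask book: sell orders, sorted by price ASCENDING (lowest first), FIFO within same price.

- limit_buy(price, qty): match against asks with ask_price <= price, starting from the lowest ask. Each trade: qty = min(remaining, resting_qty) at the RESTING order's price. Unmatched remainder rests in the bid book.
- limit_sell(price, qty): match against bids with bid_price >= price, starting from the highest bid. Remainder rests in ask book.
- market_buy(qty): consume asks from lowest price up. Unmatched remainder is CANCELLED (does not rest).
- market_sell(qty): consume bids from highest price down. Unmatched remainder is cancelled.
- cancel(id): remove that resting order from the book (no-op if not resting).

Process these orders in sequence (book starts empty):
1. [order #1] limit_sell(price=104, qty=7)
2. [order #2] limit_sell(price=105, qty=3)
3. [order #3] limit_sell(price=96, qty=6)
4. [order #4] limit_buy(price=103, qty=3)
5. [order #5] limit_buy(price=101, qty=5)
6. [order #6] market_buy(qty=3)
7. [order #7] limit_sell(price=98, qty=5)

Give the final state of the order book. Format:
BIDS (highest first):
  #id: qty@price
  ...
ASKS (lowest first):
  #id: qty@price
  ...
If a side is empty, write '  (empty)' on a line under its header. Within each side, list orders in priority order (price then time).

After op 1 [order #1] limit_sell(price=104, qty=7): fills=none; bids=[-] asks=[#1:7@104]
After op 2 [order #2] limit_sell(price=105, qty=3): fills=none; bids=[-] asks=[#1:7@104 #2:3@105]
After op 3 [order #3] limit_sell(price=96, qty=6): fills=none; bids=[-] asks=[#3:6@96 #1:7@104 #2:3@105]
After op 4 [order #4] limit_buy(price=103, qty=3): fills=#4x#3:3@96; bids=[-] asks=[#3:3@96 #1:7@104 #2:3@105]
After op 5 [order #5] limit_buy(price=101, qty=5): fills=#5x#3:3@96; bids=[#5:2@101] asks=[#1:7@104 #2:3@105]
After op 6 [order #6] market_buy(qty=3): fills=#6x#1:3@104; bids=[#5:2@101] asks=[#1:4@104 #2:3@105]
After op 7 [order #7] limit_sell(price=98, qty=5): fills=#5x#7:2@101; bids=[-] asks=[#7:3@98 #1:4@104 #2:3@105]

Answer: BIDS (highest first):
  (empty)
ASKS (lowest first):
  #7: 3@98
  #1: 4@104
  #2: 3@105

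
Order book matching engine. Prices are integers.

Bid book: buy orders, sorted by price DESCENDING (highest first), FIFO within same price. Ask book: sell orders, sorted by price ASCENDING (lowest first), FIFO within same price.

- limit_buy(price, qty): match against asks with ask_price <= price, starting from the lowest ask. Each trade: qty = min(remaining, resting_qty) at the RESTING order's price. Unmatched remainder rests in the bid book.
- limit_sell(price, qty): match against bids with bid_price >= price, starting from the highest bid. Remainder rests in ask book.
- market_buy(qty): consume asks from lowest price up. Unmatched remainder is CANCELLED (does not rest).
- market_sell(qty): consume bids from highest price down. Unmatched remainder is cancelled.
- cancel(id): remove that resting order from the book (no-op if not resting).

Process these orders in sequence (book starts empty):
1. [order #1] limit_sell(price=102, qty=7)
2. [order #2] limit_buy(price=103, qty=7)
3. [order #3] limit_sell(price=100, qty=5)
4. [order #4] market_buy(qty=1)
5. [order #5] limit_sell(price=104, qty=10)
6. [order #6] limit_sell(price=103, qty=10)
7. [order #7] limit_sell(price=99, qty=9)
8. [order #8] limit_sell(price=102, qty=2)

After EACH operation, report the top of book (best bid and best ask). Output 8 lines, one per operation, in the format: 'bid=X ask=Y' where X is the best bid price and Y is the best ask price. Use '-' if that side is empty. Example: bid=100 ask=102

After op 1 [order #1] limit_sell(price=102, qty=7): fills=none; bids=[-] asks=[#1:7@102]
After op 2 [order #2] limit_buy(price=103, qty=7): fills=#2x#1:7@102; bids=[-] asks=[-]
After op 3 [order #3] limit_sell(price=100, qty=5): fills=none; bids=[-] asks=[#3:5@100]
After op 4 [order #4] market_buy(qty=1): fills=#4x#3:1@100; bids=[-] asks=[#3:4@100]
After op 5 [order #5] limit_sell(price=104, qty=10): fills=none; bids=[-] asks=[#3:4@100 #5:10@104]
After op 6 [order #6] limit_sell(price=103, qty=10): fills=none; bids=[-] asks=[#3:4@100 #6:10@103 #5:10@104]
After op 7 [order #7] limit_sell(price=99, qty=9): fills=none; bids=[-] asks=[#7:9@99 #3:4@100 #6:10@103 #5:10@104]
After op 8 [order #8] limit_sell(price=102, qty=2): fills=none; bids=[-] asks=[#7:9@99 #3:4@100 #8:2@102 #6:10@103 #5:10@104]

Answer: bid=- ask=102
bid=- ask=-
bid=- ask=100
bid=- ask=100
bid=- ask=100
bid=- ask=100
bid=- ask=99
bid=- ask=99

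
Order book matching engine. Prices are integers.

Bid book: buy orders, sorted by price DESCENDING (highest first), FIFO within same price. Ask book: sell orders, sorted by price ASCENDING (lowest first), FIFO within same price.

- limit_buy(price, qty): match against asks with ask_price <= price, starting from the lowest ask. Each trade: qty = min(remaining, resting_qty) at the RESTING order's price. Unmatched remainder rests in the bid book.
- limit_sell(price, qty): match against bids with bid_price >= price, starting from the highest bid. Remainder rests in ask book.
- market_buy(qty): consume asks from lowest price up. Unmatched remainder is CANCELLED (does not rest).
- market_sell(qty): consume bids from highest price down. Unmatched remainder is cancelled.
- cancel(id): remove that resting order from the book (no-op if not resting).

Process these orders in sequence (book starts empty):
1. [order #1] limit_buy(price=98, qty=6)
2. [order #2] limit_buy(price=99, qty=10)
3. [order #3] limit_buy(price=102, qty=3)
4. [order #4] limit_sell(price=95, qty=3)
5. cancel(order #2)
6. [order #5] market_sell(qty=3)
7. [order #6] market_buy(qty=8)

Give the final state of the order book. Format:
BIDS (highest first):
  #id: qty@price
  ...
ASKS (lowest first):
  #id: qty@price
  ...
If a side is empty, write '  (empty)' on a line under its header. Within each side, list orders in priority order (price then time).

After op 1 [order #1] limit_buy(price=98, qty=6): fills=none; bids=[#1:6@98] asks=[-]
After op 2 [order #2] limit_buy(price=99, qty=10): fills=none; bids=[#2:10@99 #1:6@98] asks=[-]
After op 3 [order #3] limit_buy(price=102, qty=3): fills=none; bids=[#3:3@102 #2:10@99 #1:6@98] asks=[-]
After op 4 [order #4] limit_sell(price=95, qty=3): fills=#3x#4:3@102; bids=[#2:10@99 #1:6@98] asks=[-]
After op 5 cancel(order #2): fills=none; bids=[#1:6@98] asks=[-]
After op 6 [order #5] market_sell(qty=3): fills=#1x#5:3@98; bids=[#1:3@98] asks=[-]
After op 7 [order #6] market_buy(qty=8): fills=none; bids=[#1:3@98] asks=[-]

Answer: BIDS (highest first):
  #1: 3@98
ASKS (lowest first):
  (empty)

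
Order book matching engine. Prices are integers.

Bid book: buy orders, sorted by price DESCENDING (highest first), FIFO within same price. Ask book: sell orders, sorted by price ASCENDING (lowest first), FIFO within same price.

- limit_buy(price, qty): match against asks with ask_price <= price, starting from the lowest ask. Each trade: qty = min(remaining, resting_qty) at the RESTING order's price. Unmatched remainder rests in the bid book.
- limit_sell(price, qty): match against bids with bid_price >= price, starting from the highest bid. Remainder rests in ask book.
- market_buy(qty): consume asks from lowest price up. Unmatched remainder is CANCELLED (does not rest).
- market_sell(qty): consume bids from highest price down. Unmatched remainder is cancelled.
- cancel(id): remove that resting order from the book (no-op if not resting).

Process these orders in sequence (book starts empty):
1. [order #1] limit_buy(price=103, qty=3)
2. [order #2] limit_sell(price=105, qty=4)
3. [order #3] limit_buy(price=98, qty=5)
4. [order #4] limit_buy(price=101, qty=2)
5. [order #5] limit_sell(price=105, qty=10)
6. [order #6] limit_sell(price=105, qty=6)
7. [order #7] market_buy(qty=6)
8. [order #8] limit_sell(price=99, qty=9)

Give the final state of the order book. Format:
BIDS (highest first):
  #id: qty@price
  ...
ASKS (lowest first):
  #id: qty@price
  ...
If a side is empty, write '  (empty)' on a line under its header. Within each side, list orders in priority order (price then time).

After op 1 [order #1] limit_buy(price=103, qty=3): fills=none; bids=[#1:3@103] asks=[-]
After op 2 [order #2] limit_sell(price=105, qty=4): fills=none; bids=[#1:3@103] asks=[#2:4@105]
After op 3 [order #3] limit_buy(price=98, qty=5): fills=none; bids=[#1:3@103 #3:5@98] asks=[#2:4@105]
After op 4 [order #4] limit_buy(price=101, qty=2): fills=none; bids=[#1:3@103 #4:2@101 #3:5@98] asks=[#2:4@105]
After op 5 [order #5] limit_sell(price=105, qty=10): fills=none; bids=[#1:3@103 #4:2@101 #3:5@98] asks=[#2:4@105 #5:10@105]
After op 6 [order #6] limit_sell(price=105, qty=6): fills=none; bids=[#1:3@103 #4:2@101 #3:5@98] asks=[#2:4@105 #5:10@105 #6:6@105]
After op 7 [order #7] market_buy(qty=6): fills=#7x#2:4@105 #7x#5:2@105; bids=[#1:3@103 #4:2@101 #3:5@98] asks=[#5:8@105 #6:6@105]
After op 8 [order #8] limit_sell(price=99, qty=9): fills=#1x#8:3@103 #4x#8:2@101; bids=[#3:5@98] asks=[#8:4@99 #5:8@105 #6:6@105]

Answer: BIDS (highest first):
  #3: 5@98
ASKS (lowest first):
  #8: 4@99
  #5: 8@105
  #6: 6@105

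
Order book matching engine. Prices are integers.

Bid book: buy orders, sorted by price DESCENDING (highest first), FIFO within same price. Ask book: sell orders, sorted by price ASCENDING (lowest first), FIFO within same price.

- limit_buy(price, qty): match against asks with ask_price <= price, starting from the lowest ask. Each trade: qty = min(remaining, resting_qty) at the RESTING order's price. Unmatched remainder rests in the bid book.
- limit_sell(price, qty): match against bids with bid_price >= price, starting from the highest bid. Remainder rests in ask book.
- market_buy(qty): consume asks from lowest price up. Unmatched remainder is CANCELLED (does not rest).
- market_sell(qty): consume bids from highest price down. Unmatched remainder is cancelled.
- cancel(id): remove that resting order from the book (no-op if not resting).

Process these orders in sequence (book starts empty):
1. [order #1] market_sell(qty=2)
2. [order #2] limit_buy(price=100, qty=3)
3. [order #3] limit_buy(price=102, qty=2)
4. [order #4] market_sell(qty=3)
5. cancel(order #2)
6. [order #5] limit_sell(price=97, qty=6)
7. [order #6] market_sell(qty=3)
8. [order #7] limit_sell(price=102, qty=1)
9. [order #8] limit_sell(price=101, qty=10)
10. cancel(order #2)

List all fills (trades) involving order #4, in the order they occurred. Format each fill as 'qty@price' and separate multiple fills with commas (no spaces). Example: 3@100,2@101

Answer: 2@102,1@100

Derivation:
After op 1 [order #1] market_sell(qty=2): fills=none; bids=[-] asks=[-]
After op 2 [order #2] limit_buy(price=100, qty=3): fills=none; bids=[#2:3@100] asks=[-]
After op 3 [order #3] limit_buy(price=102, qty=2): fills=none; bids=[#3:2@102 #2:3@100] asks=[-]
After op 4 [order #4] market_sell(qty=3): fills=#3x#4:2@102 #2x#4:1@100; bids=[#2:2@100] asks=[-]
After op 5 cancel(order #2): fills=none; bids=[-] asks=[-]
After op 6 [order #5] limit_sell(price=97, qty=6): fills=none; bids=[-] asks=[#5:6@97]
After op 7 [order #6] market_sell(qty=3): fills=none; bids=[-] asks=[#5:6@97]
After op 8 [order #7] limit_sell(price=102, qty=1): fills=none; bids=[-] asks=[#5:6@97 #7:1@102]
After op 9 [order #8] limit_sell(price=101, qty=10): fills=none; bids=[-] asks=[#5:6@97 #8:10@101 #7:1@102]
After op 10 cancel(order #2): fills=none; bids=[-] asks=[#5:6@97 #8:10@101 #7:1@102]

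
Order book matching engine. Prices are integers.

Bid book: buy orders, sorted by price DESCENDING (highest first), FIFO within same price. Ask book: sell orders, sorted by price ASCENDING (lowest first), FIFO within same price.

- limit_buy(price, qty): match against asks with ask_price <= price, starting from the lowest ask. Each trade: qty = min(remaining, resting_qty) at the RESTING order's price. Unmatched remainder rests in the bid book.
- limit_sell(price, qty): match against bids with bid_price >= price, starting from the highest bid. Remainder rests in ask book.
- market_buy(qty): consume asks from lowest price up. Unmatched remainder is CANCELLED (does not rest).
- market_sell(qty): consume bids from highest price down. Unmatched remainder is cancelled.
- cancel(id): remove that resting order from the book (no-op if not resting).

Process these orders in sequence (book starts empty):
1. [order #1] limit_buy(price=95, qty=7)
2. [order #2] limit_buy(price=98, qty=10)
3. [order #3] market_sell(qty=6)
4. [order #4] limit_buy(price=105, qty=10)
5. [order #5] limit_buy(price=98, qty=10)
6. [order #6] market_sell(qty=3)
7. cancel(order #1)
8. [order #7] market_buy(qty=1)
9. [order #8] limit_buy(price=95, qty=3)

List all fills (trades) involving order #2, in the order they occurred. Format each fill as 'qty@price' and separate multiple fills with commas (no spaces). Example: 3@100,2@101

After op 1 [order #1] limit_buy(price=95, qty=7): fills=none; bids=[#1:7@95] asks=[-]
After op 2 [order #2] limit_buy(price=98, qty=10): fills=none; bids=[#2:10@98 #1:7@95] asks=[-]
After op 3 [order #3] market_sell(qty=6): fills=#2x#3:6@98; bids=[#2:4@98 #1:7@95] asks=[-]
After op 4 [order #4] limit_buy(price=105, qty=10): fills=none; bids=[#4:10@105 #2:4@98 #1:7@95] asks=[-]
After op 5 [order #5] limit_buy(price=98, qty=10): fills=none; bids=[#4:10@105 #2:4@98 #5:10@98 #1:7@95] asks=[-]
After op 6 [order #6] market_sell(qty=3): fills=#4x#6:3@105; bids=[#4:7@105 #2:4@98 #5:10@98 #1:7@95] asks=[-]
After op 7 cancel(order #1): fills=none; bids=[#4:7@105 #2:4@98 #5:10@98] asks=[-]
After op 8 [order #7] market_buy(qty=1): fills=none; bids=[#4:7@105 #2:4@98 #5:10@98] asks=[-]
After op 9 [order #8] limit_buy(price=95, qty=3): fills=none; bids=[#4:7@105 #2:4@98 #5:10@98 #8:3@95] asks=[-]

Answer: 6@98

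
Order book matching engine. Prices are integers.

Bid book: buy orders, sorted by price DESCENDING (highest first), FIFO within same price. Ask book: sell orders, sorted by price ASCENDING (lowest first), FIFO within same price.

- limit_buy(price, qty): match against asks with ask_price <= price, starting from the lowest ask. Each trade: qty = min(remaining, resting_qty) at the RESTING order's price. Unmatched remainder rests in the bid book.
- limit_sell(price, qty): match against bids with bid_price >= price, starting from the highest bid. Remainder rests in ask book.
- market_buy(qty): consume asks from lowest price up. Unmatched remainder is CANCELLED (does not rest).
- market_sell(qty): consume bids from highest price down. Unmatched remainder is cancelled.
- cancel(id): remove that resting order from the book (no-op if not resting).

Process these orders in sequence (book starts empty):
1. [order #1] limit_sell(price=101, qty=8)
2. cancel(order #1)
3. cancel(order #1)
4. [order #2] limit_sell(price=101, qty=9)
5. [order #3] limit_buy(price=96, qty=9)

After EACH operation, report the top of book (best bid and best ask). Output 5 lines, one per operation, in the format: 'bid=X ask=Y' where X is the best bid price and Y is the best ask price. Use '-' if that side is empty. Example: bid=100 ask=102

Answer: bid=- ask=101
bid=- ask=-
bid=- ask=-
bid=- ask=101
bid=96 ask=101

Derivation:
After op 1 [order #1] limit_sell(price=101, qty=8): fills=none; bids=[-] asks=[#1:8@101]
After op 2 cancel(order #1): fills=none; bids=[-] asks=[-]
After op 3 cancel(order #1): fills=none; bids=[-] asks=[-]
After op 4 [order #2] limit_sell(price=101, qty=9): fills=none; bids=[-] asks=[#2:9@101]
After op 5 [order #3] limit_buy(price=96, qty=9): fills=none; bids=[#3:9@96] asks=[#2:9@101]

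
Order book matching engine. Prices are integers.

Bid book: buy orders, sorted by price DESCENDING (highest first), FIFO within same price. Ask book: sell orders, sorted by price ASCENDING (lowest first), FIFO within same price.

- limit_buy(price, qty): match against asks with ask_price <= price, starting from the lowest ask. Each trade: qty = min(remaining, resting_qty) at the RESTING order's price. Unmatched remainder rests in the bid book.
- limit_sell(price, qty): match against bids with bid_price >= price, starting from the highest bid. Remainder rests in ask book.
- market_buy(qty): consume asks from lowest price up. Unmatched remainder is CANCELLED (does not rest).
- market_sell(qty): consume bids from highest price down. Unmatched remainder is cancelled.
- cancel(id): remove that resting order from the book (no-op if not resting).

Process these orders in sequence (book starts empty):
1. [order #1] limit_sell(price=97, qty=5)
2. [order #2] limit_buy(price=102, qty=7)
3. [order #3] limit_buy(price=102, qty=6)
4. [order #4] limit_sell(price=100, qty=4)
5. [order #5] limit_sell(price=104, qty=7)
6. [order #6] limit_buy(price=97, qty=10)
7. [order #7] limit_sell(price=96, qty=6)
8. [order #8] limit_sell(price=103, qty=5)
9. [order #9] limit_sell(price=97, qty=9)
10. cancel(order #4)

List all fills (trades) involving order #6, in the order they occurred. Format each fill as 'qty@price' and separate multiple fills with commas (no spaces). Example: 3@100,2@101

After op 1 [order #1] limit_sell(price=97, qty=5): fills=none; bids=[-] asks=[#1:5@97]
After op 2 [order #2] limit_buy(price=102, qty=7): fills=#2x#1:5@97; bids=[#2:2@102] asks=[-]
After op 3 [order #3] limit_buy(price=102, qty=6): fills=none; bids=[#2:2@102 #3:6@102] asks=[-]
After op 4 [order #4] limit_sell(price=100, qty=4): fills=#2x#4:2@102 #3x#4:2@102; bids=[#3:4@102] asks=[-]
After op 5 [order #5] limit_sell(price=104, qty=7): fills=none; bids=[#3:4@102] asks=[#5:7@104]
After op 6 [order #6] limit_buy(price=97, qty=10): fills=none; bids=[#3:4@102 #6:10@97] asks=[#5:7@104]
After op 7 [order #7] limit_sell(price=96, qty=6): fills=#3x#7:4@102 #6x#7:2@97; bids=[#6:8@97] asks=[#5:7@104]
After op 8 [order #8] limit_sell(price=103, qty=5): fills=none; bids=[#6:8@97] asks=[#8:5@103 #5:7@104]
After op 9 [order #9] limit_sell(price=97, qty=9): fills=#6x#9:8@97; bids=[-] asks=[#9:1@97 #8:5@103 #5:7@104]
After op 10 cancel(order #4): fills=none; bids=[-] asks=[#9:1@97 #8:5@103 #5:7@104]

Answer: 2@97,8@97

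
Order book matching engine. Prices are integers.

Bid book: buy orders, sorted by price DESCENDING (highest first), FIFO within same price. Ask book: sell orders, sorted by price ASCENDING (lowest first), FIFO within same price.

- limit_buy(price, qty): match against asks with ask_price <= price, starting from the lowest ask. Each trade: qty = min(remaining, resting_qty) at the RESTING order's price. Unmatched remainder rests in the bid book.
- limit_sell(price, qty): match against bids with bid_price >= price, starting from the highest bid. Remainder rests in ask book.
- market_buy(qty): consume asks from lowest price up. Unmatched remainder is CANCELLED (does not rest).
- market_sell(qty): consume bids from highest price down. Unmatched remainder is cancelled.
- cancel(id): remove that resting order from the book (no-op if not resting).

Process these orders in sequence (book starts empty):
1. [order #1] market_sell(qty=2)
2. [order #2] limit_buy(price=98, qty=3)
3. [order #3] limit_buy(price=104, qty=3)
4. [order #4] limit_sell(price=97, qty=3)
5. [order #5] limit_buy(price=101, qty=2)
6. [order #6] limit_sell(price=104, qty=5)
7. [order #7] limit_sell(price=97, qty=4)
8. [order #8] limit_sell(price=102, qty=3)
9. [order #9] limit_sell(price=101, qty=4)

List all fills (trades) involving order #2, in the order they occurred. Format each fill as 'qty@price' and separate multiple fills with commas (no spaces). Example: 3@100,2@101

Answer: 2@98

Derivation:
After op 1 [order #1] market_sell(qty=2): fills=none; bids=[-] asks=[-]
After op 2 [order #2] limit_buy(price=98, qty=3): fills=none; bids=[#2:3@98] asks=[-]
After op 3 [order #3] limit_buy(price=104, qty=3): fills=none; bids=[#3:3@104 #2:3@98] asks=[-]
After op 4 [order #4] limit_sell(price=97, qty=3): fills=#3x#4:3@104; bids=[#2:3@98] asks=[-]
After op 5 [order #5] limit_buy(price=101, qty=2): fills=none; bids=[#5:2@101 #2:3@98] asks=[-]
After op 6 [order #6] limit_sell(price=104, qty=5): fills=none; bids=[#5:2@101 #2:3@98] asks=[#6:5@104]
After op 7 [order #7] limit_sell(price=97, qty=4): fills=#5x#7:2@101 #2x#7:2@98; bids=[#2:1@98] asks=[#6:5@104]
After op 8 [order #8] limit_sell(price=102, qty=3): fills=none; bids=[#2:1@98] asks=[#8:3@102 #6:5@104]
After op 9 [order #9] limit_sell(price=101, qty=4): fills=none; bids=[#2:1@98] asks=[#9:4@101 #8:3@102 #6:5@104]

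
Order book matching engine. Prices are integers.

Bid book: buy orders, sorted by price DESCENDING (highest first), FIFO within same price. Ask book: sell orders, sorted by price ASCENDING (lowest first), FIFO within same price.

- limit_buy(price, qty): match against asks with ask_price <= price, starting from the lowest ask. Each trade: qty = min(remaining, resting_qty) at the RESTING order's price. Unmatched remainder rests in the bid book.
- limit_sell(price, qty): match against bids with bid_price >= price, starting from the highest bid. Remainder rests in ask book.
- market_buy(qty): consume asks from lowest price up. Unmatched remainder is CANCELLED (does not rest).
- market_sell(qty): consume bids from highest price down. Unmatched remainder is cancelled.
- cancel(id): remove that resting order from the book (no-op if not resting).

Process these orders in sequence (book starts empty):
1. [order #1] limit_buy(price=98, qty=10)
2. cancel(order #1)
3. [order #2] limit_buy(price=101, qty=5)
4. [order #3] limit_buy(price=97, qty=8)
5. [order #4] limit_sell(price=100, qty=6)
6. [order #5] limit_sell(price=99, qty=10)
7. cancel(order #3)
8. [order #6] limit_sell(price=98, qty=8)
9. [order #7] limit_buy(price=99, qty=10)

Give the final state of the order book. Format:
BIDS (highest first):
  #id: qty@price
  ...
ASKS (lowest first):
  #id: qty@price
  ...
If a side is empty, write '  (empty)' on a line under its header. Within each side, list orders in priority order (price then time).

Answer: BIDS (highest first):
  (empty)
ASKS (lowest first):
  #5: 8@99
  #4: 1@100

Derivation:
After op 1 [order #1] limit_buy(price=98, qty=10): fills=none; bids=[#1:10@98] asks=[-]
After op 2 cancel(order #1): fills=none; bids=[-] asks=[-]
After op 3 [order #2] limit_buy(price=101, qty=5): fills=none; bids=[#2:5@101] asks=[-]
After op 4 [order #3] limit_buy(price=97, qty=8): fills=none; bids=[#2:5@101 #3:8@97] asks=[-]
After op 5 [order #4] limit_sell(price=100, qty=6): fills=#2x#4:5@101; bids=[#3:8@97] asks=[#4:1@100]
After op 6 [order #5] limit_sell(price=99, qty=10): fills=none; bids=[#3:8@97] asks=[#5:10@99 #4:1@100]
After op 7 cancel(order #3): fills=none; bids=[-] asks=[#5:10@99 #4:1@100]
After op 8 [order #6] limit_sell(price=98, qty=8): fills=none; bids=[-] asks=[#6:8@98 #5:10@99 #4:1@100]
After op 9 [order #7] limit_buy(price=99, qty=10): fills=#7x#6:8@98 #7x#5:2@99; bids=[-] asks=[#5:8@99 #4:1@100]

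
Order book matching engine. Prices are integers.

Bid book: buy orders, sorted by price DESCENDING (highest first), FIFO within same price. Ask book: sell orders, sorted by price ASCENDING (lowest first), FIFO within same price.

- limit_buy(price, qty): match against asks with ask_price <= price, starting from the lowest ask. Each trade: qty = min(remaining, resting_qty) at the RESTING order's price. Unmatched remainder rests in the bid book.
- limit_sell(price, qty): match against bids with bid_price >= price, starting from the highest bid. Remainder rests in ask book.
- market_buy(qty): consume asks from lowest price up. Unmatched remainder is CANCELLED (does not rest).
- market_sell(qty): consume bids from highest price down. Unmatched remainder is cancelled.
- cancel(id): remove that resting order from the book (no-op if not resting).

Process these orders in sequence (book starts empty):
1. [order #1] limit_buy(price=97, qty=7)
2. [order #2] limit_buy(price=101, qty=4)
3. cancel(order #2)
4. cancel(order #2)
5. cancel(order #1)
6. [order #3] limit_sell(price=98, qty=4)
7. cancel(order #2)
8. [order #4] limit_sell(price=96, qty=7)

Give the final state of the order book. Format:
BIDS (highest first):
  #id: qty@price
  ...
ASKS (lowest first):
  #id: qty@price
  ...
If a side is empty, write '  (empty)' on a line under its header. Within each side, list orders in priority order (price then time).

Answer: BIDS (highest first):
  (empty)
ASKS (lowest first):
  #4: 7@96
  #3: 4@98

Derivation:
After op 1 [order #1] limit_buy(price=97, qty=7): fills=none; bids=[#1:7@97] asks=[-]
After op 2 [order #2] limit_buy(price=101, qty=4): fills=none; bids=[#2:4@101 #1:7@97] asks=[-]
After op 3 cancel(order #2): fills=none; bids=[#1:7@97] asks=[-]
After op 4 cancel(order #2): fills=none; bids=[#1:7@97] asks=[-]
After op 5 cancel(order #1): fills=none; bids=[-] asks=[-]
After op 6 [order #3] limit_sell(price=98, qty=4): fills=none; bids=[-] asks=[#3:4@98]
After op 7 cancel(order #2): fills=none; bids=[-] asks=[#3:4@98]
After op 8 [order #4] limit_sell(price=96, qty=7): fills=none; bids=[-] asks=[#4:7@96 #3:4@98]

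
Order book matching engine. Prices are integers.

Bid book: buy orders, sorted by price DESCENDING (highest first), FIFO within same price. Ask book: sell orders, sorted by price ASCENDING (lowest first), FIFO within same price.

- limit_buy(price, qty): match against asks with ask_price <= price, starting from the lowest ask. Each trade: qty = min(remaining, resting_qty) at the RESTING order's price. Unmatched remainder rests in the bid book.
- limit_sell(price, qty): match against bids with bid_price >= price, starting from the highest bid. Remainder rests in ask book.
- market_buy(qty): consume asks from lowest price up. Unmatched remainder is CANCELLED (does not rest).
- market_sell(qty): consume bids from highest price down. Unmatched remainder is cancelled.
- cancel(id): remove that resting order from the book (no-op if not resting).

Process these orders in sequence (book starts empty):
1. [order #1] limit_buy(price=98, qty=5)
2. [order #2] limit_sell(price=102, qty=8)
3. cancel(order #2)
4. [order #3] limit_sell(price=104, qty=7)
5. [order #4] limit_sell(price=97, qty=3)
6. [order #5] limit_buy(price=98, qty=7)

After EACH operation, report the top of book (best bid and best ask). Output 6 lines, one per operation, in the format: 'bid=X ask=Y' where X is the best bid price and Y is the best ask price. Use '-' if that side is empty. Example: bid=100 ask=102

Answer: bid=98 ask=-
bid=98 ask=102
bid=98 ask=-
bid=98 ask=104
bid=98 ask=104
bid=98 ask=104

Derivation:
After op 1 [order #1] limit_buy(price=98, qty=5): fills=none; bids=[#1:5@98] asks=[-]
After op 2 [order #2] limit_sell(price=102, qty=8): fills=none; bids=[#1:5@98] asks=[#2:8@102]
After op 3 cancel(order #2): fills=none; bids=[#1:5@98] asks=[-]
After op 4 [order #3] limit_sell(price=104, qty=7): fills=none; bids=[#1:5@98] asks=[#3:7@104]
After op 5 [order #4] limit_sell(price=97, qty=3): fills=#1x#4:3@98; bids=[#1:2@98] asks=[#3:7@104]
After op 6 [order #5] limit_buy(price=98, qty=7): fills=none; bids=[#1:2@98 #5:7@98] asks=[#3:7@104]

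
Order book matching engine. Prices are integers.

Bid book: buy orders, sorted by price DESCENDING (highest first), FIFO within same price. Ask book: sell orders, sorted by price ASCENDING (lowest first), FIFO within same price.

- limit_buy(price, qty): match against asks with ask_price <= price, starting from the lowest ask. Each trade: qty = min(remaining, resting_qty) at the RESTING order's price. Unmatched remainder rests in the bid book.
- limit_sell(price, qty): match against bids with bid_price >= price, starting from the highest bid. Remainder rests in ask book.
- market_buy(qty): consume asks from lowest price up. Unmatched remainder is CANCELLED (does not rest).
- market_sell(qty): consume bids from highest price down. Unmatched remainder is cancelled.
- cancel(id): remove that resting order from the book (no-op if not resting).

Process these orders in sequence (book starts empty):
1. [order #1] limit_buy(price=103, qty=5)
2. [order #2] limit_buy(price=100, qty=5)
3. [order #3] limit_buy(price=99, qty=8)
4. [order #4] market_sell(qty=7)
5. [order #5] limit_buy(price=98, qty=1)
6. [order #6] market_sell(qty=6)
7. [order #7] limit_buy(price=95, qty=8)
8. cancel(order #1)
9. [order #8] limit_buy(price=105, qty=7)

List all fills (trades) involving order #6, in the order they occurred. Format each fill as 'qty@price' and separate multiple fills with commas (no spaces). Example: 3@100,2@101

After op 1 [order #1] limit_buy(price=103, qty=5): fills=none; bids=[#1:5@103] asks=[-]
After op 2 [order #2] limit_buy(price=100, qty=5): fills=none; bids=[#1:5@103 #2:5@100] asks=[-]
After op 3 [order #3] limit_buy(price=99, qty=8): fills=none; bids=[#1:5@103 #2:5@100 #3:8@99] asks=[-]
After op 4 [order #4] market_sell(qty=7): fills=#1x#4:5@103 #2x#4:2@100; bids=[#2:3@100 #3:8@99] asks=[-]
After op 5 [order #5] limit_buy(price=98, qty=1): fills=none; bids=[#2:3@100 #3:8@99 #5:1@98] asks=[-]
After op 6 [order #6] market_sell(qty=6): fills=#2x#6:3@100 #3x#6:3@99; bids=[#3:5@99 #5:1@98] asks=[-]
After op 7 [order #7] limit_buy(price=95, qty=8): fills=none; bids=[#3:5@99 #5:1@98 #7:8@95] asks=[-]
After op 8 cancel(order #1): fills=none; bids=[#3:5@99 #5:1@98 #7:8@95] asks=[-]
After op 9 [order #8] limit_buy(price=105, qty=7): fills=none; bids=[#8:7@105 #3:5@99 #5:1@98 #7:8@95] asks=[-]

Answer: 3@100,3@99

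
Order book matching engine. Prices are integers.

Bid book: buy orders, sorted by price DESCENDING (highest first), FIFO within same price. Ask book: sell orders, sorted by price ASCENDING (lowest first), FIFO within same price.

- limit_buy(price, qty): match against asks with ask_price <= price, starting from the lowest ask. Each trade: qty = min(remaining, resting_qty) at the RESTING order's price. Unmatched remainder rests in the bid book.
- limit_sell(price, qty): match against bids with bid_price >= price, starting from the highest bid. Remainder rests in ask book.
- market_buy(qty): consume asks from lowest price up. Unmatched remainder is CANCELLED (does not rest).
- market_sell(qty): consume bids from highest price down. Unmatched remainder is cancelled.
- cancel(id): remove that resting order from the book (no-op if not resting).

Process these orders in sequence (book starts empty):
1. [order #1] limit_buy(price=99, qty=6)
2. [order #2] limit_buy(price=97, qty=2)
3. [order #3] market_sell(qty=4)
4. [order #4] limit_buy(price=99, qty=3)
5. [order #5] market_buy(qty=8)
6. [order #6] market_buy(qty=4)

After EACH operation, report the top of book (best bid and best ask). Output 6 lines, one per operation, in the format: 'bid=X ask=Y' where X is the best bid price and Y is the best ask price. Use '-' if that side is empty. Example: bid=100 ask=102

Answer: bid=99 ask=-
bid=99 ask=-
bid=99 ask=-
bid=99 ask=-
bid=99 ask=-
bid=99 ask=-

Derivation:
After op 1 [order #1] limit_buy(price=99, qty=6): fills=none; bids=[#1:6@99] asks=[-]
After op 2 [order #2] limit_buy(price=97, qty=2): fills=none; bids=[#1:6@99 #2:2@97] asks=[-]
After op 3 [order #3] market_sell(qty=4): fills=#1x#3:4@99; bids=[#1:2@99 #2:2@97] asks=[-]
After op 4 [order #4] limit_buy(price=99, qty=3): fills=none; bids=[#1:2@99 #4:3@99 #2:2@97] asks=[-]
After op 5 [order #5] market_buy(qty=8): fills=none; bids=[#1:2@99 #4:3@99 #2:2@97] asks=[-]
After op 6 [order #6] market_buy(qty=4): fills=none; bids=[#1:2@99 #4:3@99 #2:2@97] asks=[-]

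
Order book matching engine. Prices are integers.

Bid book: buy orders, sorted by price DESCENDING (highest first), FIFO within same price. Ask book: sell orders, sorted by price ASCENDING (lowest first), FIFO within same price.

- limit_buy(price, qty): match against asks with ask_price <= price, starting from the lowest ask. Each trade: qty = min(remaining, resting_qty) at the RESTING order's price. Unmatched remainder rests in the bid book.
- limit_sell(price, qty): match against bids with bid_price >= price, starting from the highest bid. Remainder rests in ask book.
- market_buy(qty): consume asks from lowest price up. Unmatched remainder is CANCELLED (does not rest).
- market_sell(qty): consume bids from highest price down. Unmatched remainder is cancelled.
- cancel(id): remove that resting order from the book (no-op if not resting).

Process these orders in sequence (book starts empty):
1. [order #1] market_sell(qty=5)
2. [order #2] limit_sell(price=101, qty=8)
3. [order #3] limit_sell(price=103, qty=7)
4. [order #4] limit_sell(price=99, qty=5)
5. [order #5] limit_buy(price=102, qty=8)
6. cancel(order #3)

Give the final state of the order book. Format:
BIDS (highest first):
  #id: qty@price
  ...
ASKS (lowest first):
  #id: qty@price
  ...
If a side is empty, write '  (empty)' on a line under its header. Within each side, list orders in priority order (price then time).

Answer: BIDS (highest first):
  (empty)
ASKS (lowest first):
  #2: 5@101

Derivation:
After op 1 [order #1] market_sell(qty=5): fills=none; bids=[-] asks=[-]
After op 2 [order #2] limit_sell(price=101, qty=8): fills=none; bids=[-] asks=[#2:8@101]
After op 3 [order #3] limit_sell(price=103, qty=7): fills=none; bids=[-] asks=[#2:8@101 #3:7@103]
After op 4 [order #4] limit_sell(price=99, qty=5): fills=none; bids=[-] asks=[#4:5@99 #2:8@101 #3:7@103]
After op 5 [order #5] limit_buy(price=102, qty=8): fills=#5x#4:5@99 #5x#2:3@101; bids=[-] asks=[#2:5@101 #3:7@103]
After op 6 cancel(order #3): fills=none; bids=[-] asks=[#2:5@101]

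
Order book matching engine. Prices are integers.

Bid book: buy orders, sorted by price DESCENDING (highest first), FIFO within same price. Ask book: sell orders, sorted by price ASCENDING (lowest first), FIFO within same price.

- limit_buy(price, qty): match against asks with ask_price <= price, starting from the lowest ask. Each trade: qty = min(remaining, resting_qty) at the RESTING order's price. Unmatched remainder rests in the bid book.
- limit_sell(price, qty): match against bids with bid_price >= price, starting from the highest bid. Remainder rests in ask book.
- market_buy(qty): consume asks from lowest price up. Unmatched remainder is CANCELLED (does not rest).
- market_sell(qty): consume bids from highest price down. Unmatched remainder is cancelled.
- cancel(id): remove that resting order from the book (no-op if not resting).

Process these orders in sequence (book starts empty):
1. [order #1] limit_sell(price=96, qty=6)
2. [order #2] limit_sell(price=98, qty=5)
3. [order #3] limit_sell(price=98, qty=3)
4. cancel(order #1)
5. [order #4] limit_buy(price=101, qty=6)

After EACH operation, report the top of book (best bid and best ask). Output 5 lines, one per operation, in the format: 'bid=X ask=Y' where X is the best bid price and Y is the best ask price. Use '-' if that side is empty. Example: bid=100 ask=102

After op 1 [order #1] limit_sell(price=96, qty=6): fills=none; bids=[-] asks=[#1:6@96]
After op 2 [order #2] limit_sell(price=98, qty=5): fills=none; bids=[-] asks=[#1:6@96 #2:5@98]
After op 3 [order #3] limit_sell(price=98, qty=3): fills=none; bids=[-] asks=[#1:6@96 #2:5@98 #3:3@98]
After op 4 cancel(order #1): fills=none; bids=[-] asks=[#2:5@98 #3:3@98]
After op 5 [order #4] limit_buy(price=101, qty=6): fills=#4x#2:5@98 #4x#3:1@98; bids=[-] asks=[#3:2@98]

Answer: bid=- ask=96
bid=- ask=96
bid=- ask=96
bid=- ask=98
bid=- ask=98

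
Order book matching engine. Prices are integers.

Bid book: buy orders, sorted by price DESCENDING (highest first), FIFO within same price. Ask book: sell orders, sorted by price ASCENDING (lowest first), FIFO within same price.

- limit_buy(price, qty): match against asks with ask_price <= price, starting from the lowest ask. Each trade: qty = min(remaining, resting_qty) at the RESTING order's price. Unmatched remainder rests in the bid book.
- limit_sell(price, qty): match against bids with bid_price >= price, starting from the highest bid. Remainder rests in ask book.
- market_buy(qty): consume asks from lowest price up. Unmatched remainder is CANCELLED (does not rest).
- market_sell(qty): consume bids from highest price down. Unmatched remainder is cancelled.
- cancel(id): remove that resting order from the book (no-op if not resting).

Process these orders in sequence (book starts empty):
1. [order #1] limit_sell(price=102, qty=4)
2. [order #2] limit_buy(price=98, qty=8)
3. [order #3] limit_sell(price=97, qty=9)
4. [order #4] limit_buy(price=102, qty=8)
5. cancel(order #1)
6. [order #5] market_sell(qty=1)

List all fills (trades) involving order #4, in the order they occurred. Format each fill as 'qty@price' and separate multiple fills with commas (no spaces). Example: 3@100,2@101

Answer: 1@97,4@102,1@102

Derivation:
After op 1 [order #1] limit_sell(price=102, qty=4): fills=none; bids=[-] asks=[#1:4@102]
After op 2 [order #2] limit_buy(price=98, qty=8): fills=none; bids=[#2:8@98] asks=[#1:4@102]
After op 3 [order #3] limit_sell(price=97, qty=9): fills=#2x#3:8@98; bids=[-] asks=[#3:1@97 #1:4@102]
After op 4 [order #4] limit_buy(price=102, qty=8): fills=#4x#3:1@97 #4x#1:4@102; bids=[#4:3@102] asks=[-]
After op 5 cancel(order #1): fills=none; bids=[#4:3@102] asks=[-]
After op 6 [order #5] market_sell(qty=1): fills=#4x#5:1@102; bids=[#4:2@102] asks=[-]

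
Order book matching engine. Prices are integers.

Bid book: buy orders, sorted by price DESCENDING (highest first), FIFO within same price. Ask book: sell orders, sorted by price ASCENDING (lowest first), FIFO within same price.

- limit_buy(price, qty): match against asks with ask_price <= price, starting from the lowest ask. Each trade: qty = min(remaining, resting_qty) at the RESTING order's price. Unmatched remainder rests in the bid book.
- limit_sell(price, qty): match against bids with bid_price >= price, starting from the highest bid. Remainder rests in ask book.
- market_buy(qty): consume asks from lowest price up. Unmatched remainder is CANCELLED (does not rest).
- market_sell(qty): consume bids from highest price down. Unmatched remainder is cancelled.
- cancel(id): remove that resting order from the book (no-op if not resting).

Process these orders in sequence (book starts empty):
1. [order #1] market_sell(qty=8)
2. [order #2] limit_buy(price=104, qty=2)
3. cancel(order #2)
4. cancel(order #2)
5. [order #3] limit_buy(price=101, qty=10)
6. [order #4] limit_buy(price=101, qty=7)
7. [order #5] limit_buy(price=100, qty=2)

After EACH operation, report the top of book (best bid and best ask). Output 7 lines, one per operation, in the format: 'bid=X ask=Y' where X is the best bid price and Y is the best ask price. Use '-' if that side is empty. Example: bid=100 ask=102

After op 1 [order #1] market_sell(qty=8): fills=none; bids=[-] asks=[-]
After op 2 [order #2] limit_buy(price=104, qty=2): fills=none; bids=[#2:2@104] asks=[-]
After op 3 cancel(order #2): fills=none; bids=[-] asks=[-]
After op 4 cancel(order #2): fills=none; bids=[-] asks=[-]
After op 5 [order #3] limit_buy(price=101, qty=10): fills=none; bids=[#3:10@101] asks=[-]
After op 6 [order #4] limit_buy(price=101, qty=7): fills=none; bids=[#3:10@101 #4:7@101] asks=[-]
After op 7 [order #5] limit_buy(price=100, qty=2): fills=none; bids=[#3:10@101 #4:7@101 #5:2@100] asks=[-]

Answer: bid=- ask=-
bid=104 ask=-
bid=- ask=-
bid=- ask=-
bid=101 ask=-
bid=101 ask=-
bid=101 ask=-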